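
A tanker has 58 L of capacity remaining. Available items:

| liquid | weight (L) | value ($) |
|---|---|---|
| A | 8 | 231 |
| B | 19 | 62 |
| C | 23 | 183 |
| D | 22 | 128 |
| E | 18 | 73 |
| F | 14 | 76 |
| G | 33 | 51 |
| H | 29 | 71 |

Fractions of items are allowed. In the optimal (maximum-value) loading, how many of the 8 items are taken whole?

3

Ratios (sorted): A 28.88, C 7.96, D 5.82, F 5.43, E 4.06, B 3.26, H 2.45, G 1.55
take A (8 @ 231); take C (23 @ 183); take D (22 @ 128); take 5/14 of F → 27.14. Capacity used 58/58.
3 item(s) taken whole; one partial (take 5/14 of F).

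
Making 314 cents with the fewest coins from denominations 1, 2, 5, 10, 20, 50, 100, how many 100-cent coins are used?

3

314 = 3×100 + 1×10 + 2×2
Count of 100: 3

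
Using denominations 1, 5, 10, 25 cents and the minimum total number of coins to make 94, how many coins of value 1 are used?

4

Use the largest denomination that fits, subtract, and repeat.
94 − 3×25→19 − 1×10→9 − 1×5→4 − 4×1→0
Count of 1: 4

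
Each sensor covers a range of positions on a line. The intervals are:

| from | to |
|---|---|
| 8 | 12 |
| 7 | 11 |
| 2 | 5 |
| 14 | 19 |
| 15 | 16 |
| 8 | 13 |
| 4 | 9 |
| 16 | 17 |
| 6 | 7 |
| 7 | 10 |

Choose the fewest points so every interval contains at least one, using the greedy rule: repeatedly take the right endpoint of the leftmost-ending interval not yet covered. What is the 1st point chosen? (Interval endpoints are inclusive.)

5

By right end: [2,5]  [6,7]  [4,9]  [7,10]  [7,11]  [8,12]  [8,13]  [15,16]  [16,17]  [14,19]
[2,5] uncovered → point at 5; [6,7] uncovered → point at 7; [8,12] uncovered → point at 12; [15,16] uncovered → point at 16.
Points: 5, 7, 12, 16 (4 total).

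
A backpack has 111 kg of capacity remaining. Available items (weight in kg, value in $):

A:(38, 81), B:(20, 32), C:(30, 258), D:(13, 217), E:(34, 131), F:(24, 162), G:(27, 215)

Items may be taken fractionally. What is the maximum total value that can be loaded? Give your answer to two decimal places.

917.50

Greedy by value/weight ratio, highest first.
Order: D (217/13=16.69) > C (258/30=8.60) > G (215/27=7.96) > F (162/24=6.75) > E (131/34=3.85) > A (81/38=2.13) > B (32/20=1.60)
Fill: take D (13 @ 217) → take C (30 @ 258) → take G (27 @ 215) → take F (24 @ 162) → take 17/34 of E → 65.50; 111/111 used.
Total value = 917.50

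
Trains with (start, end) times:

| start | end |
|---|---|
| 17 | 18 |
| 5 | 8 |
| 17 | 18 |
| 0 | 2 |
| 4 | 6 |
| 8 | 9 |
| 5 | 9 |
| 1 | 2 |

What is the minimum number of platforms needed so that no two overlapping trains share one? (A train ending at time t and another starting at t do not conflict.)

The answer is the maximum number of intervals overlapping at any instant.
Events (time:±→running): 0:+→1 1:+→2 2:-→1 2:-→0 4:+→1 5:+→2 5:+→3 … peak 3.

3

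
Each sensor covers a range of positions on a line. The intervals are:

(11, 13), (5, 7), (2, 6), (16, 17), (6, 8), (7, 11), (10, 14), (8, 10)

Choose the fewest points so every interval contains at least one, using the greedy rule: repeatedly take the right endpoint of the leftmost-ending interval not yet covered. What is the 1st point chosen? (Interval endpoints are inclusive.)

Sort by right endpoint; whenever an interval is uncovered, place a point at its right end.
By right end: [2,6]  [5,7]  [6,8]  [8,10]  [7,11]  [11,13]  [10,14]  [16,17]
[2,6] uncovered → point at 6; [8,10] uncovered → point at 10; [11,13] uncovered → point at 13; [16,17] uncovered → point at 17.
Points: 6, 10, 13, 17 (4 total).

6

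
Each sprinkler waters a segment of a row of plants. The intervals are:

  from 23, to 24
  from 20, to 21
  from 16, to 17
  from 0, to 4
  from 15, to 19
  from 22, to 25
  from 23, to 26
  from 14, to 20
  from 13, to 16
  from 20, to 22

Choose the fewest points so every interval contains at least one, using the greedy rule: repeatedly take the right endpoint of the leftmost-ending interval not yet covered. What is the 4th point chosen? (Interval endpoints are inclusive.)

24

Sort by right endpoint; whenever an interval is uncovered, place a point at its right end.
By right end: [0,4]  [13,16]  [16,17]  [15,19]  [14,20]  [20,21]  [20,22]  [23,24]  [22,25]  [23,26]
[0,4] uncovered → point at 4; [13,16] uncovered → point at 16; [20,21] uncovered → point at 21; [23,24] uncovered → point at 24.
Points: 4, 16, 21, 24 (4 total).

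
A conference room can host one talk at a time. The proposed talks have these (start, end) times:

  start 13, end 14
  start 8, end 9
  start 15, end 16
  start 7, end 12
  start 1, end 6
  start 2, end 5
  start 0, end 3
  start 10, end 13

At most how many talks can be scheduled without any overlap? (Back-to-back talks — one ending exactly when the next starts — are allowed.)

By end time: (0,3), (2,5), (1,6), (8,9), (7,12), (10,13), (13,14), (15,16).
Pick (0,3); next start ≥ 3 → (8,9); next start ≥ 9 → (10,13); next start ≥ 13 → (13,14); next start ≥ 14 → (15,16).
Selected 5 talks.

5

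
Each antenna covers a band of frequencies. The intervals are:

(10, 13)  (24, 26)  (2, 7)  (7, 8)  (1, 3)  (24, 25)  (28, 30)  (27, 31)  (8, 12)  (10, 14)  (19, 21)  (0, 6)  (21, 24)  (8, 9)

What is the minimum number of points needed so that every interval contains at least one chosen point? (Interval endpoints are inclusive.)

6

By right end: [1,3]  [0,6]  [2,7]  [7,8]  [8,9]  [8,12]  [10,13]  [10,14]  [19,21]  [21,24]  [24,25]  [24,26]  [28,30]  [27,31]
[1,3] uncovered → point at 3; [7,8] uncovered → point at 8; [10,13] uncovered → point at 13; [19,21] uncovered → point at 21; [24,25] uncovered → point at 25; [28,30] uncovered → point at 30.
Points: 3, 8, 13, 21, 25, 30 (6 total).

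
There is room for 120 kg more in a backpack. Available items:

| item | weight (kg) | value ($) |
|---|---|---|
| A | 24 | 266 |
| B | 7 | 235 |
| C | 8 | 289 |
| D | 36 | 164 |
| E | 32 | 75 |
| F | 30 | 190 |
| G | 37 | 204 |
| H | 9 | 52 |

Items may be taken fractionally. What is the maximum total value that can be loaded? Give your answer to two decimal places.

1258.78

Order: C (289/8=36.12) > B (235/7=33.57) > A (266/24=11.08) > F (190/30=6.33) > H (52/9=5.78) > G (204/37=5.51) > D (164/36=4.56) > E (75/32=2.34)
Fill: take C (8 @ 289) → take B (7 @ 235) → take A (24 @ 266) → take F (30 @ 190) → take H (9 @ 52) → take G (37 @ 204) → take 5/36 of D → 22.78; 120/120 used.
Total value = 1258.78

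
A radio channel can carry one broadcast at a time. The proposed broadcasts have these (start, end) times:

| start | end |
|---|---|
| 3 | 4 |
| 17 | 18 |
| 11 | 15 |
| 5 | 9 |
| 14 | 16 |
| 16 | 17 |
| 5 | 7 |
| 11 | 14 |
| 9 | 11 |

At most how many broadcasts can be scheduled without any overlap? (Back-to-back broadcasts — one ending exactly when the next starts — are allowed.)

By end time: (3,4), (5,7), (5,9), (9,11), (11,14), (11,15), (14,16), (16,17), (17,18).
Pick (3,4); next start ≥ 4 → (5,7); next start ≥ 7 → (9,11); next start ≥ 11 → (11,14); next start ≥ 14 → (14,16); next start ≥ 16 → (16,17); next start ≥ 17 → (17,18).
Selected 7 broadcasts.

7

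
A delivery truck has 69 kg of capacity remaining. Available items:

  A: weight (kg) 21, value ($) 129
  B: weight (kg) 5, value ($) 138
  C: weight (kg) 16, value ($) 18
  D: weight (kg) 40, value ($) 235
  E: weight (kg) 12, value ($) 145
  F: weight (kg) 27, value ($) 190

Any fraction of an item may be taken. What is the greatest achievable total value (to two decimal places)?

625.50

Sort by value per unit weight and fill in that order.
Ratios (sorted): B 27.60, E 12.08, F 7.04, A 6.14, D 5.88, C 1.12
take B (5 @ 138); take E (12 @ 145); take F (27 @ 190); take A (21 @ 129); take 4/40 of D → 23.50. Capacity used 69/69.
Total value = 625.50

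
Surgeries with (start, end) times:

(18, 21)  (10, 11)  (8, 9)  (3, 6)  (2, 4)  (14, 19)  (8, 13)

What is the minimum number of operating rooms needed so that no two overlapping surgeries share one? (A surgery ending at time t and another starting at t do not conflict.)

2

Count concurrent intervals with a sweep; the peak is the room count.
Events (time:±→running): 2:+→1 3:+→2 … peak 2.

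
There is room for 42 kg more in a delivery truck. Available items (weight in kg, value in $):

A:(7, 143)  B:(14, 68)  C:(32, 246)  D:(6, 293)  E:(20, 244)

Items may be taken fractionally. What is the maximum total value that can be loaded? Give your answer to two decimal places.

749.19

Greedy by value/weight ratio, highest first.
Ratios (sorted): D 48.83, A 20.43, E 12.20, C 7.69, B 4.86
take D (6 @ 293); take A (7 @ 143); take E (20 @ 244); take 9/32 of C → 69.19. Capacity used 42/42.
Total value = 749.19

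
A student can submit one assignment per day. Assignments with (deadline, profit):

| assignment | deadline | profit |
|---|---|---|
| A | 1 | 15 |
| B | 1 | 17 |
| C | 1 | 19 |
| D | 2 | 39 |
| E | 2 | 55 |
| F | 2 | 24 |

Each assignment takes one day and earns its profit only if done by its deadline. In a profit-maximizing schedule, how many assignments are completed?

2

Take jobs in profit order; each goes to the latest open slot no later than its deadline.
Profit order: E=55 D=39 F=24 C=19 B=17 A=15
Assign: E→slot 2, D→slot 1, F skipped, C skipped, B skipped, A skipped.
Slots: [1:D] [2:E]
2 of 6 scheduled.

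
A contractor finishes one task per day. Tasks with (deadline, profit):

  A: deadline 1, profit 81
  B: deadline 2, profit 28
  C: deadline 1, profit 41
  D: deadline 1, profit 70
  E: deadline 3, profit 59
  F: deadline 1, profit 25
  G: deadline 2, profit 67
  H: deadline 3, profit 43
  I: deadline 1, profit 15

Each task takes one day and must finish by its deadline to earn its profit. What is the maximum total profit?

Take jobs in profit order; each goes to the latest open slot no later than its deadline.
Profit order: A=81 D=70 G=67 E=59 H=43 C=41 B=28 F=25 I=15
Assign: A→slot 1, D skipped, G→slot 2, E→slot 3, H skipped, C skipped, B skipped, F skipped, I skipped.
Slots: [1:A] [2:G] [3:E]
Profit = 81 + 67 + 59 = 207

207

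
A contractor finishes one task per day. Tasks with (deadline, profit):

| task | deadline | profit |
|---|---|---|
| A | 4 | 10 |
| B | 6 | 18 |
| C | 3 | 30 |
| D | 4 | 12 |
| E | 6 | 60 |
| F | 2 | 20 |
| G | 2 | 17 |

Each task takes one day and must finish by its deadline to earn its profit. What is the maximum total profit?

Sort by profit descending; place each in the latest free slot ≤ its deadline.
By profit: E(d6,60), C(d3,30), F(d2,20), B(d6,18), G(d2,17), D(d4,12), A(d4,10)
E→slot 6; C→slot 3; F→slot 2; B→slot 5; G→slot 1; D→slot 4; A skipped.
Profit = 17 + 20 + 30 + 12 + 18 + 60 = 157

157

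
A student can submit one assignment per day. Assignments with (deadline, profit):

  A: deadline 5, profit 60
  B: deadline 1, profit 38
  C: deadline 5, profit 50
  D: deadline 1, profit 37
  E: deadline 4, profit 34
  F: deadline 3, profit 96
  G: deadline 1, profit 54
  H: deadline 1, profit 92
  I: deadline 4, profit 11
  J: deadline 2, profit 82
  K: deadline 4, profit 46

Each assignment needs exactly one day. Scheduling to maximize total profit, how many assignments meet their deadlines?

5

By profit: F(d3,96), H(d1,92), J(d2,82), A(d5,60), G(d1,54), C(d5,50), K(d4,46), B(d1,38), D(d1,37), E(d4,34), I(d4,11)
F→slot 3; H→slot 1; J→slot 2; A→slot 5; G skipped; C→slot 4; K skipped; B skipped; D skipped; E skipped; I skipped.
5 of 11 scheduled.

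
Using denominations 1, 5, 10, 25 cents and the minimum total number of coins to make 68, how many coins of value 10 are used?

Greedy: take as many of the largest coin as possible, then repeat with the remainder.
68 − 2×25→18 − 1×10→8 − 1×5→3 − 3×1→0
Count of 10: 1

1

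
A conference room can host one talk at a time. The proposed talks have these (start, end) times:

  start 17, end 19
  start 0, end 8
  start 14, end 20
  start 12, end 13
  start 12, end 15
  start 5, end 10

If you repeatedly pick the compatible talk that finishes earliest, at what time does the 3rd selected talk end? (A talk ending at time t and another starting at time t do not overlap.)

19

Greedy by earliest finish: after sorting by end time, pick each interval compatible with the last pick.
By end time: (0,8), (5,10), (12,13), (12,15), (17,19), (14,20).
Pick (0,8); next start ≥ 8 → (12,13); next start ≥ 13 → (17,19).
Selected: (0,8) (12,13) (17,19)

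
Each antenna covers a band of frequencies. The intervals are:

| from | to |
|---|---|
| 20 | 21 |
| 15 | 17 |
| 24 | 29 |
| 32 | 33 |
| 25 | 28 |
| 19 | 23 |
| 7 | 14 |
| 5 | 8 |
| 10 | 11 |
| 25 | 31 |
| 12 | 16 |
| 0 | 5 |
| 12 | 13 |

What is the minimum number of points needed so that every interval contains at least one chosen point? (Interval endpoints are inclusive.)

7

By right end: [0,5]  [5,8]  [10,11]  [12,13]  [7,14]  [12,16]  [15,17]  [20,21]  [19,23]  [25,28]  [24,29]  [25,31]  [32,33]
[0,5] uncovered → point at 5; [10,11] uncovered → point at 11; [12,13] uncovered → point at 13; [15,17] uncovered → point at 17; [20,21] uncovered → point at 21; [25,28] uncovered → point at 28; [32,33] uncovered → point at 33.
Points: 5, 11, 13, 17, 21, 28, 33 (7 total).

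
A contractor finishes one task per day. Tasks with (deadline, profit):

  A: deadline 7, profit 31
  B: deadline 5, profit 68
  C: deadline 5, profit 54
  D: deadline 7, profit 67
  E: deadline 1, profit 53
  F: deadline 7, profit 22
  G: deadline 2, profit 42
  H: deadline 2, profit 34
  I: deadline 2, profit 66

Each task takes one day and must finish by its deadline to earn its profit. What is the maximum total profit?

361

Take jobs in profit order; each goes to the latest open slot no later than its deadline.
Profit order: B=68 D=67 I=66 C=54 E=53 G=42 H=34 A=31 F=22
Assign: B→slot 5, D→slot 7, I→slot 2, C→slot 4, E→slot 1, G skipped, H skipped, A→slot 6, F→slot 3.
Slots: [1:E] [2:I] [3:F] [4:C] [5:B] [6:A] [7:D]
Profit = 53 + 66 + 22 + 54 + 68 + 31 + 67 = 361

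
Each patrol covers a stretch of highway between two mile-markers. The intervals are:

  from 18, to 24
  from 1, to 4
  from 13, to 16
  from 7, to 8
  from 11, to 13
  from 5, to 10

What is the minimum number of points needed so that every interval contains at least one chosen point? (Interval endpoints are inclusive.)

4

Process intervals by earliest right end; each time one isn't hit yet, stab at its right endpoint.
Sorted: [1,4] [7,8] [5,10] [11,13] [13,16] [18,24]
{[1,4]} hit by 4; {[7,8],[5,10]} hit by 8; {[11,13],[13,16]} hit by 13; {[18,24]} hit by 24.
Points: 4, 8, 13, 24 (4 total).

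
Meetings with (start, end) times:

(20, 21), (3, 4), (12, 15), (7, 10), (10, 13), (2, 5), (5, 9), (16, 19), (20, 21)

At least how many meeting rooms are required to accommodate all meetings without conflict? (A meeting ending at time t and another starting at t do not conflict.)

Events (time:±→running): 2:+→1 3:+→2 … peak 2.

2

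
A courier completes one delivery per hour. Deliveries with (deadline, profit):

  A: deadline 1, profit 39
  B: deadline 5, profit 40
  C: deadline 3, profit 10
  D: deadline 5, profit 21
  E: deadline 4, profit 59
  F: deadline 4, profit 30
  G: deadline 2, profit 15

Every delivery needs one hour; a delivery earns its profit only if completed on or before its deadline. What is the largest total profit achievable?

189

Sort by profit descending; place each in the latest free slot ≤ its deadline.
Profit order: E=59 B=40 A=39 F=30 D=21 G=15 C=10
Assign: E→slot 4, B→slot 5, A→slot 1, F→slot 3, D→slot 2, G skipped, C skipped.
Slots: [1:A] [2:D] [3:F] [4:E] [5:B]
Profit = 39 + 21 + 30 + 59 + 40 = 189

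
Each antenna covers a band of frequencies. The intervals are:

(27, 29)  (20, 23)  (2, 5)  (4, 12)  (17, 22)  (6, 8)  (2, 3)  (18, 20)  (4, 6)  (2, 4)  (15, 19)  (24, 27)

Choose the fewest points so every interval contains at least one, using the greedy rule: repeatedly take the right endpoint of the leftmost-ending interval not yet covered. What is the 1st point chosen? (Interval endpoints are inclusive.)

3

Process intervals by earliest right end; each time one isn't hit yet, stab at its right endpoint.
Sorted: [2,3] [2,4] [2,5] [4,6] [6,8] [4,12] [15,19] [18,20] [17,22] [20,23] [24,27] [27,29]
{[2,3],[2,4],[2,5]} hit by 3; {[4,6],[6,8],[4,12]} hit by 6; {[15,19],[18,20],[17,22]} hit by 19; {[20,23]} hit by 23; {[24,27],[27,29]} hit by 27.
Points: 3, 6, 19, 23, 27 (5 total).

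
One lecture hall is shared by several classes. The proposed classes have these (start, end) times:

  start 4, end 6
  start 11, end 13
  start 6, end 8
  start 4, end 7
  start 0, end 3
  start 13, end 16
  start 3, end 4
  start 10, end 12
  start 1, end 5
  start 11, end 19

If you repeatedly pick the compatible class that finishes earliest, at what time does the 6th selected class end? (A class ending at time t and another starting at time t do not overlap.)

Sorted by end: (0,3)  (3,4)  (1,5)  (4,6)  (4,7)  (6,8)  (10,12)  (11,13)  (13,16)  (11,19)
take (0,3); take (3,4); take (4,6); skip (4,7); take (6,8); take (10,12); skip (11,13); take (13,16).
Selected: (0,3) (3,4) (4,6) (6,8) (10,12) (13,16)

16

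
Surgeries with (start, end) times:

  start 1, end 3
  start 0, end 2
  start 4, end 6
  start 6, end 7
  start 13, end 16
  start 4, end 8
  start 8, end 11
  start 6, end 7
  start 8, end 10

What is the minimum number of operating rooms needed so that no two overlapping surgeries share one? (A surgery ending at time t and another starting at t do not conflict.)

Events (time:±→running): 0:+→1 1:+→2 2:-→1 3:-→0 4:+→1 4:+→2 6:-→1 6:+→2 6:+→3 … peak 3.

3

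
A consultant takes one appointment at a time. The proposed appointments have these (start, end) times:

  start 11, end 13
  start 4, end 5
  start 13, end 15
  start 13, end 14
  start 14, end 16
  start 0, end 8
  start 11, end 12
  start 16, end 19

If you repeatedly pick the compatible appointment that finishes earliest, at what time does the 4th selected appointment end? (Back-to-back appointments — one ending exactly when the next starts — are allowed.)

Order by finish time; keep every interval that doesn't clash with the previous kept one.
Sorted by end: (4,5)  (0,8)  (11,12)  (11,13)  (13,14)  (13,15)  (14,16)  (16,19)
take (4,5); skip (0,8); take (11,12); take (13,14); skip (13,15); take (14,16); take (16,19).
Selected: (4,5) (11,12) (13,14) (14,16) (16,19)

16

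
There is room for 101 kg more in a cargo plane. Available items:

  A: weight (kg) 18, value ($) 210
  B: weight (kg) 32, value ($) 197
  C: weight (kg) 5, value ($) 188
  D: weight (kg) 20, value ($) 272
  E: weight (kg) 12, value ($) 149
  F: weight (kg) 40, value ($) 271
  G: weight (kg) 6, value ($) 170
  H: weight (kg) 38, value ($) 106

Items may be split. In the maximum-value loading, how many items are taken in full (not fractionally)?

Ratios (sorted): C 37.60, G 28.33, D 13.60, E 12.42, A 11.67, F 6.78, B 6.16, H 2.79
take C (5 @ 188); take G (6 @ 170); take D (20 @ 272); take E (12 @ 149); take A (18 @ 210); take F (40 @ 271). Capacity used 101/101.
6 item(s) taken whole.

6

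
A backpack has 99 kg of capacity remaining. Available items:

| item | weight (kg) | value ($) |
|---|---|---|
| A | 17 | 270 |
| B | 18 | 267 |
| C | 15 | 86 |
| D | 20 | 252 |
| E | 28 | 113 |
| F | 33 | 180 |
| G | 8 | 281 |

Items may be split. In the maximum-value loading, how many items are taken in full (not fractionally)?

Ratios (sorted): G 35.12, A 15.88, B 14.83, D 12.60, C 5.73, F 5.45, E 4.04
take G (8 @ 281); take A (17 @ 270); take B (18 @ 267); take D (20 @ 252); take C (15 @ 86); take 21/33 of F → 114.55. Capacity used 99/99.
5 item(s) taken whole; one partial (take 21/33 of F).

5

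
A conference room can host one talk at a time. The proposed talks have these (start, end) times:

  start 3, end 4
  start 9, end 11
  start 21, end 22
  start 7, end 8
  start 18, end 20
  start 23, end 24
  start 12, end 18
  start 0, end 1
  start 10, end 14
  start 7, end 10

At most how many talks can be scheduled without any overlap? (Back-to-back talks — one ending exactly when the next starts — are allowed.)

8

Greedy by earliest finish: after sorting by end time, pick each interval compatible with the last pick.
By end time: (0,1), (3,4), (7,8), (7,10), (9,11), (10,14), (12,18), (18,20), (21,22), (23,24).
Pick (0,1); next start ≥ 1 → (3,4); next start ≥ 4 → (7,8); next start ≥ 8 → (9,11); next start ≥ 11 → (12,18); next start ≥ 18 → (18,20); next start ≥ 20 → (21,22); next start ≥ 22 → (23,24).
Selected 8 talks.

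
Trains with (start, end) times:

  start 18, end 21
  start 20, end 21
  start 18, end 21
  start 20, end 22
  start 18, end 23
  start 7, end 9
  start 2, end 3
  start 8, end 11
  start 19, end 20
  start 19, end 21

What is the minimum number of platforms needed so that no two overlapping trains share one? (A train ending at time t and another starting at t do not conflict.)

The answer is the maximum number of intervals overlapping at any instant.
starts: [2, 7, 8, 18, 18, 18, 19, 19, 20, 20]
ends:   [3, 9, 11, 20, 21, 21, 21, 21, 22, 23]
s2→1 e3→0 s7→1 s8→2 e9→1 e11→0 s18→1 s18→2 s18→3 s19→4 s19→5 e20→4 s20→5 s20→6  — peak 6.

6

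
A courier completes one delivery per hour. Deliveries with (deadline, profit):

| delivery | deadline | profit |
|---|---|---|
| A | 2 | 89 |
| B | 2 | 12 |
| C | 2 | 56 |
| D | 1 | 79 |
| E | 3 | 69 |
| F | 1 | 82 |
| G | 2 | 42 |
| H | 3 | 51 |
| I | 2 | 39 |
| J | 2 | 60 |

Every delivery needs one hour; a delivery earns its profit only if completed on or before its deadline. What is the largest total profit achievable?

240

Sort by profit descending; place each in the latest free slot ≤ its deadline.
Profit order: A=89 F=82 D=79 E=69 J=60 C=56 H=51 G=42 I=39 B=12
Assign: A→slot 2, F→slot 1, D skipped, E→slot 3, J skipped, C skipped, H skipped, G skipped, I skipped, B skipped.
Slots: [1:F] [2:A] [3:E]
Profit = 82 + 89 + 69 = 240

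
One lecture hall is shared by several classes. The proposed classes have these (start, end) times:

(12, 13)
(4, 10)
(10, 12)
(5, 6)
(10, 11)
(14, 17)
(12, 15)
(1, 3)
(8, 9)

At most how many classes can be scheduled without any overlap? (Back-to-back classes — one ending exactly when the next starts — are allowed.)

Sort by end time and greedily take each interval whose start is ≥ the last chosen end.
By end time: (1,3), (5,6), (8,9), (4,10), (10,11), (10,12), (12,13), (12,15), (14,17).
Pick (1,3); next start ≥ 3 → (5,6); next start ≥ 6 → (8,9); next start ≥ 9 → (10,11); next start ≥ 11 → (12,13); next start ≥ 13 → (14,17).
Selected 6 classes.

6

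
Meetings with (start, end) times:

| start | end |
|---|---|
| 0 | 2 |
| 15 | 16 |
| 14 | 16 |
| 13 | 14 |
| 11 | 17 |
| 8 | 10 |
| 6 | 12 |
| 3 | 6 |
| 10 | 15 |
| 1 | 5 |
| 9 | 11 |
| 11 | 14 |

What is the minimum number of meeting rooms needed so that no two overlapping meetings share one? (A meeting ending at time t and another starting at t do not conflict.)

4

The answer is the maximum number of intervals overlapping at any instant.
Events (time:±→running): 0:+→1 1:+→2 2:-→1 3:+→2 5:-→1 6:-→0 6:+→1 8:+→2 9:+→3 10:-→2 10:+→3 11:-→2 11:+→3 11:+→4 … peak 4.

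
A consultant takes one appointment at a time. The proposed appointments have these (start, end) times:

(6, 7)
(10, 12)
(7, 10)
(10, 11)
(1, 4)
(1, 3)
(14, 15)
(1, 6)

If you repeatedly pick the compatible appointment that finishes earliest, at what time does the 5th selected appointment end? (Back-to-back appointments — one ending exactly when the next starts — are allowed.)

15

Greedy by earliest finish: after sorting by end time, pick each interval compatible with the last pick.
Sorted by end: (1,3)  (1,4)  (1,6)  (6,7)  (7,10)  (10,11)  (10,12)  (14,15)
take (1,3); take (6,7); take (7,10); take (10,11); skip (10,12); take (14,15).
Selected: (1,3) (6,7) (7,10) (10,11) (14,15)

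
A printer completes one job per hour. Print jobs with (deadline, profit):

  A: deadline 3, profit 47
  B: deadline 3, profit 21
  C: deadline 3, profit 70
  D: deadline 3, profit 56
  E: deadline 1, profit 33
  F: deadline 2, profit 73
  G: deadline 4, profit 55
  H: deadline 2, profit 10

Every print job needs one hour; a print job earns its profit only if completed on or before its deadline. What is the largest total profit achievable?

Profit order: F=73 C=70 D=56 G=55 A=47 E=33 B=21 H=10
Assign: F→slot 2, C→slot 3, D→slot 1, G→slot 4, A skipped, E skipped, B skipped, H skipped.
Slots: [1:D] [2:F] [3:C] [4:G]
Profit = 56 + 73 + 70 + 55 = 254

254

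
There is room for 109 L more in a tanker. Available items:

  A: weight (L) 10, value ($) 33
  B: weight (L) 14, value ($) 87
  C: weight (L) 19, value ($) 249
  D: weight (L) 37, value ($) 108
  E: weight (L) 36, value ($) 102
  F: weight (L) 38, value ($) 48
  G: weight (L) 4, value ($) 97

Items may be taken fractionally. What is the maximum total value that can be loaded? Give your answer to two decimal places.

644.83

Order: G (97/4=24.25) > C (249/19=13.11) > B (87/14=6.21) > A (33/10=3.30) > D (108/37=2.92) > E (102/36=2.83) > F (48/38=1.26)
Fill: take G (4 @ 97) → take C (19 @ 249) → take B (14 @ 87) → take A (10 @ 33) → take D (37 @ 108) → take 25/36 of E → 70.83; 109/109 used.
Total value = 644.83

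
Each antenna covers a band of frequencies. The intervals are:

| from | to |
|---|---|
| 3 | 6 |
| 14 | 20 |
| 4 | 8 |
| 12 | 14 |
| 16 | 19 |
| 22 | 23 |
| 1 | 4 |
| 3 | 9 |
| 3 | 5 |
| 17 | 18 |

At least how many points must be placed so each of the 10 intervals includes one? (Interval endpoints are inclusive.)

Sort by right endpoint; whenever an interval is uncovered, place a point at its right end.
Sorted: [1,4] [3,5] [3,6] [4,8] [3,9] [12,14] [17,18] [16,19] [14,20] [22,23]
{[1,4],[3,5],[3,6],[4,8],[3,9]} hit by 4; {[12,14]} hit by 14; {[17,18],[16,19],[14,20]} hit by 18; {[22,23]} hit by 23.
Points: 4, 14, 18, 23 (4 total).

4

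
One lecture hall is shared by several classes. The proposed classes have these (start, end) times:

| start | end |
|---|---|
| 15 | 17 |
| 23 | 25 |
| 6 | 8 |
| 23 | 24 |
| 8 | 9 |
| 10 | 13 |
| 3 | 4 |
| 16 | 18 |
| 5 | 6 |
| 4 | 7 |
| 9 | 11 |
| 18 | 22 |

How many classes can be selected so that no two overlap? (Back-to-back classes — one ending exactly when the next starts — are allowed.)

Sort by end time and greedily take each interval whose start is ≥ the last chosen end.
Sorted by end: (3,4)  (5,6)  (4,7)  (6,8)  (8,9)  (9,11)  (10,13)  (15,17)  (16,18)  (18,22)  (23,24)  (23,25)
take (3,4); take (5,6); skip (4,7); take (6,8); take (8,9); take (9,11); skip (10,13); take (15,17); skip (16,18); take (18,22); take (23,24).
Selected 8 classes.

8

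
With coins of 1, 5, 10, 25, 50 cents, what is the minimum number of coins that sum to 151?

4

151 = 3×50 + 1×1
Total coins = 3 + 1 = 4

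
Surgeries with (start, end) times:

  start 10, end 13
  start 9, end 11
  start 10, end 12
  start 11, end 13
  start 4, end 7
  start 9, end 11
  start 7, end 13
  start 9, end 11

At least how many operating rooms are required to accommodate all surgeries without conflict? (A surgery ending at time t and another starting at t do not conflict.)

6

Events (time:±→running): 4:+→1 7:-→0 7:+→1 9:+→2 9:+→3 9:+→4 10:+→5 10:+→6 … peak 6.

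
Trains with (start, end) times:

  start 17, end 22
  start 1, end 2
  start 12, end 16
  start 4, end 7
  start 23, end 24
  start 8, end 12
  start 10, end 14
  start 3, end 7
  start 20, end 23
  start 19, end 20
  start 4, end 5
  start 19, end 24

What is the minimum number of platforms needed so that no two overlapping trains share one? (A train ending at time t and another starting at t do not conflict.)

starts: [1, 3, 4, 4, 8, 10, 12, 17, 19, 19, 20, 23]
ends:   [2, 5, 7, 7, 12, 14, 16, 20, 22, 23, 24, 24]
s1→1 e2→0 s3→1 s4→2 s4→3  — peak 3.

3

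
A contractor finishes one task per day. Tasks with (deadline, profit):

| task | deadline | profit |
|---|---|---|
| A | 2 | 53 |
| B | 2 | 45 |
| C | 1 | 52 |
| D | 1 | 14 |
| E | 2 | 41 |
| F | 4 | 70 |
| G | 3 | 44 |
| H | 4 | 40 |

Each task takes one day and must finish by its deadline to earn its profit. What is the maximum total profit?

219

Take jobs in profit order; each goes to the latest open slot no later than its deadline.
Profit order: F=70 A=53 C=52 B=45 G=44 E=41 H=40 D=14
Assign: F→slot 4, A→slot 2, C→slot 1, B skipped, G→slot 3, E skipped, H skipped, D skipped.
Slots: [1:C] [2:A] [3:G] [4:F]
Profit = 52 + 53 + 44 + 70 = 219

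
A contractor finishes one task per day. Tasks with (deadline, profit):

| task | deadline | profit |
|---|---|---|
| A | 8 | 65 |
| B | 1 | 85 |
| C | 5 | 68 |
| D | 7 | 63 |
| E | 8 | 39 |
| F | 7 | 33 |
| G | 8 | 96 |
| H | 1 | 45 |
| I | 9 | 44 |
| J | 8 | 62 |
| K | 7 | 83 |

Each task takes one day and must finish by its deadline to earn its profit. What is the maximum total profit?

Profit order: G=96 B=85 K=83 C=68 A=65 D=63 J=62 H=45 I=44 E=39 F=33
Assign: G→slot 8, B→slot 1, K→slot 7, C→slot 5, A→slot 6, D→slot 4, J→slot 3, H skipped, I→slot 9, E→slot 2, F skipped.
Slots: [1:B] [2:E] [3:J] [4:D] [5:C] [6:A] [7:K] [8:G] [9:I]
Profit = 85 + 39 + 62 + 63 + 68 + 65 + 83 + 96 + 44 = 605

605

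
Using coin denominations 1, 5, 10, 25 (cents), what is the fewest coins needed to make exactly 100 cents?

4

100 = 4×25
Total coins = 4 = 4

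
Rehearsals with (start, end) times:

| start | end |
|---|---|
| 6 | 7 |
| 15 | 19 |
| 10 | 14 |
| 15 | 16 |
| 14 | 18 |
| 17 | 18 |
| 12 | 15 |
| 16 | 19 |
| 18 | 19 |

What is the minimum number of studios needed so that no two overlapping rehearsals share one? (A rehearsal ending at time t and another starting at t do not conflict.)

Count concurrent intervals with a sweep; the peak is the room count.
starts: [6, 10, 12, 14, 15, 15, 16, 17, 18]
ends:   [7, 14, 15, 16, 18, 18, 19, 19, 19]
s6→1 e7→0 s10→1 s12→2 e14→1 s14→2 e15→1 s15→2 s15→3 e16→2 s16→3 s17→4  — peak 4.

4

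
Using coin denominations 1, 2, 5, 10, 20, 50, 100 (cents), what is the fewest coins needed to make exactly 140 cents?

Greedy: take as many of the largest coin as possible, then repeat with the remainder.
140 = 1×100 + 2×20
Total coins = 1 + 2 = 3

3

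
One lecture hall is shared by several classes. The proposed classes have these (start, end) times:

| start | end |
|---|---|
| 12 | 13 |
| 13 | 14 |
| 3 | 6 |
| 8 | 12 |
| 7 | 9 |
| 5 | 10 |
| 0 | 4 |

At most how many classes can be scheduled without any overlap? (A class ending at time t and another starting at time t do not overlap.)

4

Sorted by end: (0,4)  (3,6)  (7,9)  (5,10)  (8,12)  (12,13)  (13,14)
take (0,4); take (7,9); take (12,13); take (13,14).
Selected 4 classes.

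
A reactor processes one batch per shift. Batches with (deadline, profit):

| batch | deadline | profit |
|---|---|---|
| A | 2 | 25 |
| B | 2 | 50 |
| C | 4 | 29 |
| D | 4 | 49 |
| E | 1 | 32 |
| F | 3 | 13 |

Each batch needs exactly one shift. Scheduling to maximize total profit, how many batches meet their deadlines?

4

Take jobs in profit order; each goes to the latest open slot no later than its deadline.
By profit: B(d2,50), D(d4,49), E(d1,32), C(d4,29), A(d2,25), F(d3,13)
B→slot 2; D→slot 4; E→slot 1; C→slot 3; A skipped; F skipped.
4 of 6 scheduled.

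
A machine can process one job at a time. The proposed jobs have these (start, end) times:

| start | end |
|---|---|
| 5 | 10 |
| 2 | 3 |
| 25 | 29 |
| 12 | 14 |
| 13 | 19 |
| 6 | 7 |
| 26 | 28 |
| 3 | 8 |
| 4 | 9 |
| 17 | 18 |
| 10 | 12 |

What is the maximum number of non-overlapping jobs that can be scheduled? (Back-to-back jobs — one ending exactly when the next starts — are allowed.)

6

Sorted by end: (2,3)  (6,7)  (3,8)  (4,9)  (5,10)  (10,12)  (12,14)  (17,18)  (13,19)  (26,28)  (25,29)
take (2,3); take (6,7); skip (4,9); take (10,12); take (12,14); take (17,18); take (26,28).
Selected 6 jobs.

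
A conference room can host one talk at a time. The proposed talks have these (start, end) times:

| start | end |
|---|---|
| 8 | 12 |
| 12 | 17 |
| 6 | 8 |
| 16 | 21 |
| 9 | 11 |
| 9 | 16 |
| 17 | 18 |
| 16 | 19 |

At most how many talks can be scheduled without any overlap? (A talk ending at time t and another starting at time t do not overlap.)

4

Sorted by end: (6,8)  (9,11)  (8,12)  (9,16)  (12,17)  (17,18)  (16,19)  (16,21)
take (6,8); take (9,11); take (12,17); take (17,18).
Selected 4 talks.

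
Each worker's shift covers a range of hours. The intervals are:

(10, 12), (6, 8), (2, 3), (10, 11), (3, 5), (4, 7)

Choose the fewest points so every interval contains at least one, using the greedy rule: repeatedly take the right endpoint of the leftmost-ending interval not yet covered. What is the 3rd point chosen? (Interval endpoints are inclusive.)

Sorted: [2,3] [3,5] [4,7] [6,8] [10,11] [10,12]
{[2,3],[3,5]} hit by 3; {[4,7],[6,8]} hit by 7; {[10,11],[10,12]} hit by 11.
Points: 3, 7, 11 (3 total).

11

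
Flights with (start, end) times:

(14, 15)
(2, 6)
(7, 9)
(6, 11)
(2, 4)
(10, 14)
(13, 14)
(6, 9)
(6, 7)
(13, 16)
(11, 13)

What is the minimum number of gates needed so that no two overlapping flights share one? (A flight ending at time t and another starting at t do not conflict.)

Count concurrent intervals with a sweep; the peak is the room count.
starts: [2, 2, 6, 6, 6, 7, 10, 11, 13, 13, 14]
ends:   [4, 6, 7, 9, 9, 11, 13, 14, 14, 15, 16]
s2→1 s2→2 e4→1 e6→0 s6→1 s6→2 s6→3  — peak 3.

3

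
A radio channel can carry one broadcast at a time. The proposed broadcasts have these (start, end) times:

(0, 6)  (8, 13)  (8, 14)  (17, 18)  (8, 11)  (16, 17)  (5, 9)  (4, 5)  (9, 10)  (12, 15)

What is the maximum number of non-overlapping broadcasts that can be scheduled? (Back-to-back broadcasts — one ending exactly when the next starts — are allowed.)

6

By end time: (4,5), (0,6), (5,9), (9,10), (8,11), (8,13), (8,14), (12,15), (16,17), (17,18).
Pick (4,5); next start ≥ 5 → (5,9); next start ≥ 9 → (9,10); next start ≥ 10 → (12,15); next start ≥ 15 → (16,17); next start ≥ 17 → (17,18).
Selected 6 broadcasts.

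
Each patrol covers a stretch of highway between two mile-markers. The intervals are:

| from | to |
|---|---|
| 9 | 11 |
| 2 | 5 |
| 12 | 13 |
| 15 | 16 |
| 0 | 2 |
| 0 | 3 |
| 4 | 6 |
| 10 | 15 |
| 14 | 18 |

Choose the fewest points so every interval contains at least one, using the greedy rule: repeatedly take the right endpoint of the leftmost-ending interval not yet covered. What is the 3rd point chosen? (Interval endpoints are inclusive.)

11

Process intervals by earliest right end; each time one isn't hit yet, stab at its right endpoint.
By right end: [0,2]  [0,3]  [2,5]  [4,6]  [9,11]  [12,13]  [10,15]  [15,16]  [14,18]
[0,2] uncovered → point at 2; [4,6] uncovered → point at 6; [9,11] uncovered → point at 11; [12,13] uncovered → point at 13; [15,16] uncovered → point at 16.
Points: 2, 6, 11, 13, 16 (5 total).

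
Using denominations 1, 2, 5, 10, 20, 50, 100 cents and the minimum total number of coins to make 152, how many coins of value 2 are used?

Greedy: take as many of the largest coin as possible, then repeat with the remainder.
152 = 1×100 + 1×50 + 1×2
Count of 2: 1

1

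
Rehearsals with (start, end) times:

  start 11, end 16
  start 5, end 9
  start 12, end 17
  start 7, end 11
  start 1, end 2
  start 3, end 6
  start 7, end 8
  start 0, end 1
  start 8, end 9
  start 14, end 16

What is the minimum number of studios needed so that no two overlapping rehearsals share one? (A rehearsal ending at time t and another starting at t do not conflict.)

3

Count concurrent intervals with a sweep; the peak is the room count.
starts: [0, 1, 3, 5, 7, 7, 8, 11, 12, 14]
ends:   [1, 2, 6, 8, 9, 9, 11, 16, 16, 17]
s0→1 e1→0 s1→1 e2→0 s3→1 s5→2 e6→1 s7→2 s7→3  — peak 3.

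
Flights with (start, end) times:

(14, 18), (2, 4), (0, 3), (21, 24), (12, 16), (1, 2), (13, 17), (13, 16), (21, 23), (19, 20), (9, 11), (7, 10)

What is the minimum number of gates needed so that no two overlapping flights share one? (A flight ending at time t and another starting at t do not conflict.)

The answer is the maximum number of intervals overlapping at any instant.
Events (time:±→running): 0:+→1 1:+→2 2:-→1 2:+→2 3:-→1 4:-→0 7:+→1 9:+→2 10:-→1 11:-→0 12:+→1 13:+→2 13:+→3 14:+→4 … peak 4.

4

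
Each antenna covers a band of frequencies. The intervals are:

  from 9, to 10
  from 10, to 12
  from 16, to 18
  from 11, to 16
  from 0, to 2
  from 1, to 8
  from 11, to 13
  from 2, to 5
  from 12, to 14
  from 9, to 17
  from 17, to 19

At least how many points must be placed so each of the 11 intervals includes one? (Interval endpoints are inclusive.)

4

Sorted: [0,2] [2,5] [1,8] [9,10] [10,12] [11,13] [12,14] [11,16] [9,17] [16,18] [17,19]
{[0,2],[2,5],[1,8]} hit by 2; {[9,10],[10,12]} hit by 10; {[11,13],[12,14],[11,16],[9,17]} hit by 13; {[16,18],[17,19]} hit by 18.
Points: 2, 10, 13, 18 (4 total).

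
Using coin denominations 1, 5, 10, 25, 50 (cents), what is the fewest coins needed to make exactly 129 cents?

7

Use the largest denomination that fits, subtract, and repeat.
129 − 2×50→29 − 1×25→4 − 4×1→0
Total coins = 2 + 1 + 4 = 7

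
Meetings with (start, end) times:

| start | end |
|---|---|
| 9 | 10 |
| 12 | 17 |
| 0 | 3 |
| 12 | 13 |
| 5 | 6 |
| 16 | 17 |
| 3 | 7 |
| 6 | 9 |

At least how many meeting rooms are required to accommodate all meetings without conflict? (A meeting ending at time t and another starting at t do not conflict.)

starts: [0, 3, 5, 6, 9, 12, 12, 16]
ends:   [3, 6, 7, 9, 10, 13, 17, 17]
s0→1 e3→0 s3→1 s5→2  — peak 2.

2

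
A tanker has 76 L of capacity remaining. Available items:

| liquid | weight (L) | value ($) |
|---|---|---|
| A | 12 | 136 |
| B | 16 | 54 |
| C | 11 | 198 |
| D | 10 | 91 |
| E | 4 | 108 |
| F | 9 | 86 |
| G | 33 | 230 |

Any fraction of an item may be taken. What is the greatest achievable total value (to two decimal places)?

Sort by value per unit weight and fill in that order.
Ratios (sorted): E 27.00, C 18.00, A 11.33, F 9.56, D 9.10, G 6.97, B 3.38
take E (4 @ 108); take C (11 @ 198); take A (12 @ 136); take F (9 @ 86); take D (10 @ 91); take 30/33 of G → 209.09. Capacity used 76/76.
Total value = 828.09

828.09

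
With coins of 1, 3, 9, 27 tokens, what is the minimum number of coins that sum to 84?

4

Use the largest denomination that fits, subtract, and repeat.
84 − 3×27→3 − 1×3→0
Total coins = 3 + 1 = 4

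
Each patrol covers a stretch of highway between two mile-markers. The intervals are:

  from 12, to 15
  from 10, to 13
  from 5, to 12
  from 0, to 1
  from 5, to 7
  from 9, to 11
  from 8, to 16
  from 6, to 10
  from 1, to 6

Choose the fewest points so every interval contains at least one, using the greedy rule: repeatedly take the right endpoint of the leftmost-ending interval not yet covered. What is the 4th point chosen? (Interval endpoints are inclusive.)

Process intervals by earliest right end; each time one isn't hit yet, stab at its right endpoint.
Sorted: [0,1] [1,6] [5,7] [6,10] [9,11] [5,12] [10,13] [12,15] [8,16]
{[0,1],[1,6]} hit by 1; {[5,7],[6,10]} hit by 7; {[9,11],[5,12],[10,13]} hit by 11; {[12,15],[8,16]} hit by 15.
Points: 1, 7, 11, 15 (4 total).

15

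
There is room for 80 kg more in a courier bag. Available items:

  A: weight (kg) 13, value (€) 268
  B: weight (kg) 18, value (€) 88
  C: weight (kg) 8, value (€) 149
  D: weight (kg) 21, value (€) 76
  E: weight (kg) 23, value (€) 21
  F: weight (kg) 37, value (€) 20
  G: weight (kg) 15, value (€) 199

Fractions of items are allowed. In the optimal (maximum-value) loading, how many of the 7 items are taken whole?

Sort by value per unit weight and fill in that order.
Ratios (sorted): A 20.62, C 18.62, G 13.27, B 4.89, D 3.62, E 0.91, F 0.54
take A (13 @ 268); take C (8 @ 149); take G (15 @ 199); take B (18 @ 88); take D (21 @ 76); take 5/23 of E → 4.57. Capacity used 80/80.
5 item(s) taken whole; one partial (take 5/23 of E).

5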